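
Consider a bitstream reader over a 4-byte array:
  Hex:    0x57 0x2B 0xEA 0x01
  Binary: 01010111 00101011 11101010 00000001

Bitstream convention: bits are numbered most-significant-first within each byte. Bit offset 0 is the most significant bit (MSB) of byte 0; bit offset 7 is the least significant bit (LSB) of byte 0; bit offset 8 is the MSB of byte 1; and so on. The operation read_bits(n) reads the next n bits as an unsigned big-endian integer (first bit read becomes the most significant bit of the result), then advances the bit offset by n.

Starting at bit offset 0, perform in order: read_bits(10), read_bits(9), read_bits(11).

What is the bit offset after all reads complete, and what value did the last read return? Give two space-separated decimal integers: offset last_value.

Answer: 30 640

Derivation:
Read 1: bits[0:10] width=10 -> value=348 (bin 0101011100); offset now 10 = byte 1 bit 2; 22 bits remain
Read 2: bits[10:19] width=9 -> value=351 (bin 101011111); offset now 19 = byte 2 bit 3; 13 bits remain
Read 3: bits[19:30] width=11 -> value=640 (bin 01010000000); offset now 30 = byte 3 bit 6; 2 bits remain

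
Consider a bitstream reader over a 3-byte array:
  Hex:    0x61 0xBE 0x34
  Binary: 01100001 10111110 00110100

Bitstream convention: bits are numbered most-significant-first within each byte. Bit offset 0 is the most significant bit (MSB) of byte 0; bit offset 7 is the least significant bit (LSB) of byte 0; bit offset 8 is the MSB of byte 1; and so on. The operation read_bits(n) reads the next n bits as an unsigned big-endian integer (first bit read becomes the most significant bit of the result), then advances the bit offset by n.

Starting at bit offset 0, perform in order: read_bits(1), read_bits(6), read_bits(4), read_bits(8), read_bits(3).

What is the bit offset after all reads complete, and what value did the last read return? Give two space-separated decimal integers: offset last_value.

Read 1: bits[0:1] width=1 -> value=0 (bin 0); offset now 1 = byte 0 bit 1; 23 bits remain
Read 2: bits[1:7] width=6 -> value=48 (bin 110000); offset now 7 = byte 0 bit 7; 17 bits remain
Read 3: bits[7:11] width=4 -> value=13 (bin 1101); offset now 11 = byte 1 bit 3; 13 bits remain
Read 4: bits[11:19] width=8 -> value=241 (bin 11110001); offset now 19 = byte 2 bit 3; 5 bits remain
Read 5: bits[19:22] width=3 -> value=5 (bin 101); offset now 22 = byte 2 bit 6; 2 bits remain

Answer: 22 5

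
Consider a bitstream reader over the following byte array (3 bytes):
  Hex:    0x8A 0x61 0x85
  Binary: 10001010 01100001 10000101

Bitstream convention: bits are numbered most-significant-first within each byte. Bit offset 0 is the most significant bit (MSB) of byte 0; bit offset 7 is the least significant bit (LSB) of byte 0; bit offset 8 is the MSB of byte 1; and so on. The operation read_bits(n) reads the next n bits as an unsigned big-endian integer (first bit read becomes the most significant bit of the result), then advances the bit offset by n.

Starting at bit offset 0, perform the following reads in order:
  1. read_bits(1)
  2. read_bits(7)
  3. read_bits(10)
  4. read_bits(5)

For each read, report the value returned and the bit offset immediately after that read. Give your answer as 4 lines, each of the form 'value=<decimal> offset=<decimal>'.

Read 1: bits[0:1] width=1 -> value=1 (bin 1); offset now 1 = byte 0 bit 1; 23 bits remain
Read 2: bits[1:8] width=7 -> value=10 (bin 0001010); offset now 8 = byte 1 bit 0; 16 bits remain
Read 3: bits[8:18] width=10 -> value=390 (bin 0110000110); offset now 18 = byte 2 bit 2; 6 bits remain
Read 4: bits[18:23] width=5 -> value=2 (bin 00010); offset now 23 = byte 2 bit 7; 1 bits remain

Answer: value=1 offset=1
value=10 offset=8
value=390 offset=18
value=2 offset=23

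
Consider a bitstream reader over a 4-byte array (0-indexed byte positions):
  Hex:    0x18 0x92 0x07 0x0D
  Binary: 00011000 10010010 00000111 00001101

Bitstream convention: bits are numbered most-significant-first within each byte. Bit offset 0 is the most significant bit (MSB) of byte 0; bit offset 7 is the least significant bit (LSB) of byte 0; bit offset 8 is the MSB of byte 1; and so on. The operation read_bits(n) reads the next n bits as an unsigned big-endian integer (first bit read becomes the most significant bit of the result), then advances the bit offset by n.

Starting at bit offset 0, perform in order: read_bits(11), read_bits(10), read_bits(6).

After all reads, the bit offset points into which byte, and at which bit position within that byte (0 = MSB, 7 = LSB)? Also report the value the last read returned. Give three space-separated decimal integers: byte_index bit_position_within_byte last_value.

Read 1: bits[0:11] width=11 -> value=196 (bin 00011000100); offset now 11 = byte 1 bit 3; 21 bits remain
Read 2: bits[11:21] width=10 -> value=576 (bin 1001000000); offset now 21 = byte 2 bit 5; 11 bits remain
Read 3: bits[21:27] width=6 -> value=56 (bin 111000); offset now 27 = byte 3 bit 3; 5 bits remain

Answer: 3 3 56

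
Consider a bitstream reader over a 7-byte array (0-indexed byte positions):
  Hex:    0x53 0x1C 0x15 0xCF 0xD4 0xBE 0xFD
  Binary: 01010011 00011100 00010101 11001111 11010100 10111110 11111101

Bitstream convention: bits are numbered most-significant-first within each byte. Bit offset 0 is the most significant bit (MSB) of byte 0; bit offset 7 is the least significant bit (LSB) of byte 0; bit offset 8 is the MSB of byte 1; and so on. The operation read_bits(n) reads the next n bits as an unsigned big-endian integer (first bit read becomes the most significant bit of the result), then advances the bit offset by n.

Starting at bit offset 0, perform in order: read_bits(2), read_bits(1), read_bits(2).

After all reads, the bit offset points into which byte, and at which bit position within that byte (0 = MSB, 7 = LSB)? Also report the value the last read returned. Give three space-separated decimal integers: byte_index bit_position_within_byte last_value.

Read 1: bits[0:2] width=2 -> value=1 (bin 01); offset now 2 = byte 0 bit 2; 54 bits remain
Read 2: bits[2:3] width=1 -> value=0 (bin 0); offset now 3 = byte 0 bit 3; 53 bits remain
Read 3: bits[3:5] width=2 -> value=2 (bin 10); offset now 5 = byte 0 bit 5; 51 bits remain

Answer: 0 5 2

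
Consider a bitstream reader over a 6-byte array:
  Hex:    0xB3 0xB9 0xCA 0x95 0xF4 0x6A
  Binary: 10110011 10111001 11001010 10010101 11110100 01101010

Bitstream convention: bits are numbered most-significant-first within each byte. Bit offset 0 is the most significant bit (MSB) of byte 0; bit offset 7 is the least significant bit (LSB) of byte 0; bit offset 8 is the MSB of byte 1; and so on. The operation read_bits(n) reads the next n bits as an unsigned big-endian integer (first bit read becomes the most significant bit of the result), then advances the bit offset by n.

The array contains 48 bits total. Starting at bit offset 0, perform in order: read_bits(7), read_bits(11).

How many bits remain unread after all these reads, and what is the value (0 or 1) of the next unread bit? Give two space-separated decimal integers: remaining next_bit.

Read 1: bits[0:7] width=7 -> value=89 (bin 1011001); offset now 7 = byte 0 bit 7; 41 bits remain
Read 2: bits[7:18] width=11 -> value=1767 (bin 11011100111); offset now 18 = byte 2 bit 2; 30 bits remain

Answer: 30 0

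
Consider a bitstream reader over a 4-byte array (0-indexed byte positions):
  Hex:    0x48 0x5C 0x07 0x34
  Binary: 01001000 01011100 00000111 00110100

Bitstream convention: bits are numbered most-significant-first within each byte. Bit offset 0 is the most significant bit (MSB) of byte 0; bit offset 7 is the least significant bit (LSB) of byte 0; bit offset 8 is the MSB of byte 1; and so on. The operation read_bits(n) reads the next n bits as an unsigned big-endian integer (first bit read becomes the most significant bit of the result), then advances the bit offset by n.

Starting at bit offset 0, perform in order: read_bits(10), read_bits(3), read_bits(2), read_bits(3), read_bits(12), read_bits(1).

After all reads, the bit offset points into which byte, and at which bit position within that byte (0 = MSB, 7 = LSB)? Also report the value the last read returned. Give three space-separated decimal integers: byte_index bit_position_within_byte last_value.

Read 1: bits[0:10] width=10 -> value=289 (bin 0100100001); offset now 10 = byte 1 bit 2; 22 bits remain
Read 2: bits[10:13] width=3 -> value=3 (bin 011); offset now 13 = byte 1 bit 5; 19 bits remain
Read 3: bits[13:15] width=2 -> value=2 (bin 10); offset now 15 = byte 1 bit 7; 17 bits remain
Read 4: bits[15:18] width=3 -> value=0 (bin 000); offset now 18 = byte 2 bit 2; 14 bits remain
Read 5: bits[18:30] width=12 -> value=461 (bin 000111001101); offset now 30 = byte 3 bit 6; 2 bits remain
Read 6: bits[30:31] width=1 -> value=0 (bin 0); offset now 31 = byte 3 bit 7; 1 bits remain

Answer: 3 7 0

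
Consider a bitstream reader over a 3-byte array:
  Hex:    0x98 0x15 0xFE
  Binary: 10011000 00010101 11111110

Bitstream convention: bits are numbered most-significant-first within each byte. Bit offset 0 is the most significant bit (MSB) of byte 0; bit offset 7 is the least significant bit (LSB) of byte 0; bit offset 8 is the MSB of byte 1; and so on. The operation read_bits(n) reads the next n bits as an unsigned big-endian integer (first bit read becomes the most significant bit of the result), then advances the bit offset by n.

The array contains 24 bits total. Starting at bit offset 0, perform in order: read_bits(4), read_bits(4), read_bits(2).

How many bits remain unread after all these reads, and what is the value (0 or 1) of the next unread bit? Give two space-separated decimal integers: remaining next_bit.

Read 1: bits[0:4] width=4 -> value=9 (bin 1001); offset now 4 = byte 0 bit 4; 20 bits remain
Read 2: bits[4:8] width=4 -> value=8 (bin 1000); offset now 8 = byte 1 bit 0; 16 bits remain
Read 3: bits[8:10] width=2 -> value=0 (bin 00); offset now 10 = byte 1 bit 2; 14 bits remain

Answer: 14 0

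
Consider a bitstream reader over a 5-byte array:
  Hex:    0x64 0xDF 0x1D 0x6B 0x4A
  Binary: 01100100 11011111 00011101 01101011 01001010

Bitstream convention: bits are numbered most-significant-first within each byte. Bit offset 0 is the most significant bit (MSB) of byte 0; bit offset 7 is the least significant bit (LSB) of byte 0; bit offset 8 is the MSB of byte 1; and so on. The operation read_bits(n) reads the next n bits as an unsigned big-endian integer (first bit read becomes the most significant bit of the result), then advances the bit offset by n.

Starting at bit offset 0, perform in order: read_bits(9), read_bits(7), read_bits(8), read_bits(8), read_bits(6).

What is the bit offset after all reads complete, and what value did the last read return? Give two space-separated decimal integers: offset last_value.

Answer: 38 18

Derivation:
Read 1: bits[0:9] width=9 -> value=201 (bin 011001001); offset now 9 = byte 1 bit 1; 31 bits remain
Read 2: bits[9:16] width=7 -> value=95 (bin 1011111); offset now 16 = byte 2 bit 0; 24 bits remain
Read 3: bits[16:24] width=8 -> value=29 (bin 00011101); offset now 24 = byte 3 bit 0; 16 bits remain
Read 4: bits[24:32] width=8 -> value=107 (bin 01101011); offset now 32 = byte 4 bit 0; 8 bits remain
Read 5: bits[32:38] width=6 -> value=18 (bin 010010); offset now 38 = byte 4 bit 6; 2 bits remain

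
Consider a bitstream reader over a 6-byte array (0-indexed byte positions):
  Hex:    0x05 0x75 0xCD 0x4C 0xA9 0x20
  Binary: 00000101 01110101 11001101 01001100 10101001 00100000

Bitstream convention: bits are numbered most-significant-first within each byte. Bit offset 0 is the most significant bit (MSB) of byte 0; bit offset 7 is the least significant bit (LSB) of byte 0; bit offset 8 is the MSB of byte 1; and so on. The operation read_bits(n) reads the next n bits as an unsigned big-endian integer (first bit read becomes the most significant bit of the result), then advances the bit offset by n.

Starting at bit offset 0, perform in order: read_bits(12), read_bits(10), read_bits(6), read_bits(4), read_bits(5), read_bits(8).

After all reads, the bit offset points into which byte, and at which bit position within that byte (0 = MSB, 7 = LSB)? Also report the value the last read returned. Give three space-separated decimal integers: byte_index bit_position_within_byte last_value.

Answer: 5 5 36

Derivation:
Read 1: bits[0:12] width=12 -> value=87 (bin 000001010111); offset now 12 = byte 1 bit 4; 36 bits remain
Read 2: bits[12:22] width=10 -> value=371 (bin 0101110011); offset now 22 = byte 2 bit 6; 26 bits remain
Read 3: bits[22:28] width=6 -> value=20 (bin 010100); offset now 28 = byte 3 bit 4; 20 bits remain
Read 4: bits[28:32] width=4 -> value=12 (bin 1100); offset now 32 = byte 4 bit 0; 16 bits remain
Read 5: bits[32:37] width=5 -> value=21 (bin 10101); offset now 37 = byte 4 bit 5; 11 bits remain
Read 6: bits[37:45] width=8 -> value=36 (bin 00100100); offset now 45 = byte 5 bit 5; 3 bits remain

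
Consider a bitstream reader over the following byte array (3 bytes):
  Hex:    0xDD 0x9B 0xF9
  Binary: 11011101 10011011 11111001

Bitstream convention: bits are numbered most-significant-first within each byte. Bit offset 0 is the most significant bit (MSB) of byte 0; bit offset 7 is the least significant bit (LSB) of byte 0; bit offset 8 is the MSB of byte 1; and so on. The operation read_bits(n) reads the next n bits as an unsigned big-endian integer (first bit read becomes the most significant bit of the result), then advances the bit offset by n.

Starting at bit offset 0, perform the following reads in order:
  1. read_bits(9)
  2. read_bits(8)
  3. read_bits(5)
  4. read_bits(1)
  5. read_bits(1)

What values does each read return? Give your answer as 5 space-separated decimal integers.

Answer: 443 55 30 0 1

Derivation:
Read 1: bits[0:9] width=9 -> value=443 (bin 110111011); offset now 9 = byte 1 bit 1; 15 bits remain
Read 2: bits[9:17] width=8 -> value=55 (bin 00110111); offset now 17 = byte 2 bit 1; 7 bits remain
Read 3: bits[17:22] width=5 -> value=30 (bin 11110); offset now 22 = byte 2 bit 6; 2 bits remain
Read 4: bits[22:23] width=1 -> value=0 (bin 0); offset now 23 = byte 2 bit 7; 1 bits remain
Read 5: bits[23:24] width=1 -> value=1 (bin 1); offset now 24 = byte 3 bit 0; 0 bits remain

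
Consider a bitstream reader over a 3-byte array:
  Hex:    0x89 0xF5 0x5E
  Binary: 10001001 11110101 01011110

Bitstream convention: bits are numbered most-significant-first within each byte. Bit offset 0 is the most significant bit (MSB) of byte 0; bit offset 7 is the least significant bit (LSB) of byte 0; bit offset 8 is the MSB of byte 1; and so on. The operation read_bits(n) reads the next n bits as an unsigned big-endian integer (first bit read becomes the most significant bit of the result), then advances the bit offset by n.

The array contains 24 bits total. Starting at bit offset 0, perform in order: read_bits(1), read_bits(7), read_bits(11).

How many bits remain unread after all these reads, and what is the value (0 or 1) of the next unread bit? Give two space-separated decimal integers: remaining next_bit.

Answer: 5 1

Derivation:
Read 1: bits[0:1] width=1 -> value=1 (bin 1); offset now 1 = byte 0 bit 1; 23 bits remain
Read 2: bits[1:8] width=7 -> value=9 (bin 0001001); offset now 8 = byte 1 bit 0; 16 bits remain
Read 3: bits[8:19] width=11 -> value=1962 (bin 11110101010); offset now 19 = byte 2 bit 3; 5 bits remain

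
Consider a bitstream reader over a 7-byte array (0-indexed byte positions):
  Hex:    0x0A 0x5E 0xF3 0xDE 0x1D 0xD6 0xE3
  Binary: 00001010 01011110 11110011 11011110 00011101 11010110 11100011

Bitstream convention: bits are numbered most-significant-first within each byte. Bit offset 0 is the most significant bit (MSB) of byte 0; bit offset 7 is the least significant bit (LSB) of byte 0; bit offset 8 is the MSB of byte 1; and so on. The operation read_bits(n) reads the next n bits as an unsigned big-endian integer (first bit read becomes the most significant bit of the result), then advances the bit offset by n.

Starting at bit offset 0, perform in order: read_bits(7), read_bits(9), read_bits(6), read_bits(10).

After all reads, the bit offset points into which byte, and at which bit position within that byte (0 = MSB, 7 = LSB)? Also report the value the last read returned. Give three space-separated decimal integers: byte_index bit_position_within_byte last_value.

Read 1: bits[0:7] width=7 -> value=5 (bin 0000101); offset now 7 = byte 0 bit 7; 49 bits remain
Read 2: bits[7:16] width=9 -> value=94 (bin 001011110); offset now 16 = byte 2 bit 0; 40 bits remain
Read 3: bits[16:22] width=6 -> value=60 (bin 111100); offset now 22 = byte 2 bit 6; 34 bits remain
Read 4: bits[22:32] width=10 -> value=990 (bin 1111011110); offset now 32 = byte 4 bit 0; 24 bits remain

Answer: 4 0 990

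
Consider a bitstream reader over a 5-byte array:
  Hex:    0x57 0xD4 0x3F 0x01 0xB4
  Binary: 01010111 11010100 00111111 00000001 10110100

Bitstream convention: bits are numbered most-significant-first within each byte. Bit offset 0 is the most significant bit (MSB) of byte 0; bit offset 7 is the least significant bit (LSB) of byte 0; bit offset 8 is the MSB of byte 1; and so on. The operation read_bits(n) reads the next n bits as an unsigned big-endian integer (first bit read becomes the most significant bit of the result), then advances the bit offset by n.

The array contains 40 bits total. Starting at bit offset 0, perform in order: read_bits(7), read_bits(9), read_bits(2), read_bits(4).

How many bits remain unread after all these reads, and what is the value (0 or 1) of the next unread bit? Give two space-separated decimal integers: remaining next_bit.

Answer: 18 1

Derivation:
Read 1: bits[0:7] width=7 -> value=43 (bin 0101011); offset now 7 = byte 0 bit 7; 33 bits remain
Read 2: bits[7:16] width=9 -> value=468 (bin 111010100); offset now 16 = byte 2 bit 0; 24 bits remain
Read 3: bits[16:18] width=2 -> value=0 (bin 00); offset now 18 = byte 2 bit 2; 22 bits remain
Read 4: bits[18:22] width=4 -> value=15 (bin 1111); offset now 22 = byte 2 bit 6; 18 bits remain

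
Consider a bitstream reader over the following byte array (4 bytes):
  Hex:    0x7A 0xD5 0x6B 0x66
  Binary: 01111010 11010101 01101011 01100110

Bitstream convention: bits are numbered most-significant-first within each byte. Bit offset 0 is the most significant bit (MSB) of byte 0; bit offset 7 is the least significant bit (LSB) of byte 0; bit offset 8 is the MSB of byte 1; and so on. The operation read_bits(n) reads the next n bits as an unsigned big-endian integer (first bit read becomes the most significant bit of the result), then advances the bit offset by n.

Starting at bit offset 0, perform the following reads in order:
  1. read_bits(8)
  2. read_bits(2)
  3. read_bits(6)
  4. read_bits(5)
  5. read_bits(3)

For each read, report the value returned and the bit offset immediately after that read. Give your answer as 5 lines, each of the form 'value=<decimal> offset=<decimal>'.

Answer: value=122 offset=8
value=3 offset=10
value=21 offset=16
value=13 offset=21
value=3 offset=24

Derivation:
Read 1: bits[0:8] width=8 -> value=122 (bin 01111010); offset now 8 = byte 1 bit 0; 24 bits remain
Read 2: bits[8:10] width=2 -> value=3 (bin 11); offset now 10 = byte 1 bit 2; 22 bits remain
Read 3: bits[10:16] width=6 -> value=21 (bin 010101); offset now 16 = byte 2 bit 0; 16 bits remain
Read 4: bits[16:21] width=5 -> value=13 (bin 01101); offset now 21 = byte 2 bit 5; 11 bits remain
Read 5: bits[21:24] width=3 -> value=3 (bin 011); offset now 24 = byte 3 bit 0; 8 bits remain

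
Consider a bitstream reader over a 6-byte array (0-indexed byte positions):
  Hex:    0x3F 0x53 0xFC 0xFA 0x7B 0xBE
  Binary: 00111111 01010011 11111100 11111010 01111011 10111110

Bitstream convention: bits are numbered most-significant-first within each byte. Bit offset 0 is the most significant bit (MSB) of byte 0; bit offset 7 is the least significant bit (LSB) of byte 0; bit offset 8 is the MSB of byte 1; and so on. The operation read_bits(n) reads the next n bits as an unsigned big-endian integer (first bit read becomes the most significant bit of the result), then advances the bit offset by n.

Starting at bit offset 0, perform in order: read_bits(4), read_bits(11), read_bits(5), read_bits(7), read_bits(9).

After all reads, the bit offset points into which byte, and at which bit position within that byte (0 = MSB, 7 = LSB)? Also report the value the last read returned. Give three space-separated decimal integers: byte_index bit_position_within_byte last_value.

Read 1: bits[0:4] width=4 -> value=3 (bin 0011); offset now 4 = byte 0 bit 4; 44 bits remain
Read 2: bits[4:15] width=11 -> value=1961 (bin 11110101001); offset now 15 = byte 1 bit 7; 33 bits remain
Read 3: bits[15:20] width=5 -> value=31 (bin 11111); offset now 20 = byte 2 bit 4; 28 bits remain
Read 4: bits[20:27] width=7 -> value=103 (bin 1100111); offset now 27 = byte 3 bit 3; 21 bits remain
Read 5: bits[27:36] width=9 -> value=423 (bin 110100111); offset now 36 = byte 4 bit 4; 12 bits remain

Answer: 4 4 423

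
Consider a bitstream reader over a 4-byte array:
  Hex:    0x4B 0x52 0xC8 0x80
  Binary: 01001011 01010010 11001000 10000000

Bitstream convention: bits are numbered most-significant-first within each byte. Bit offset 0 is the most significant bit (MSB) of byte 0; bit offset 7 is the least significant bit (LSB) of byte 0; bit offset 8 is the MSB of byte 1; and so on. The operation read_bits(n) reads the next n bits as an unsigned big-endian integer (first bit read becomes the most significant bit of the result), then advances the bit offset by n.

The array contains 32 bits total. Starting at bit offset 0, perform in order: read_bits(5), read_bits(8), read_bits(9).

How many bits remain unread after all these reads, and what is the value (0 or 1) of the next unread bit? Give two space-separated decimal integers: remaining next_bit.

Answer: 10 0

Derivation:
Read 1: bits[0:5] width=5 -> value=9 (bin 01001); offset now 5 = byte 0 bit 5; 27 bits remain
Read 2: bits[5:13] width=8 -> value=106 (bin 01101010); offset now 13 = byte 1 bit 5; 19 bits remain
Read 3: bits[13:22] width=9 -> value=178 (bin 010110010); offset now 22 = byte 2 bit 6; 10 bits remain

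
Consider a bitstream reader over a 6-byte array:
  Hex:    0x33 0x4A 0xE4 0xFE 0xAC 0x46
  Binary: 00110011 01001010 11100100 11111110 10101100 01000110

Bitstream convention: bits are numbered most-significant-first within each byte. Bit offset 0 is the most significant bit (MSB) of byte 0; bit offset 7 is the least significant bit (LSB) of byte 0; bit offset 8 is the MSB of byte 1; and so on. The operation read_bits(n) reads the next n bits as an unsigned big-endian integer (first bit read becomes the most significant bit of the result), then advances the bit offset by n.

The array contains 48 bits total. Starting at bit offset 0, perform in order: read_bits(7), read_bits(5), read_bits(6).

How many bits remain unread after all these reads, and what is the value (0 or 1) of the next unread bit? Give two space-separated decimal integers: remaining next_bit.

Answer: 30 1

Derivation:
Read 1: bits[0:7] width=7 -> value=25 (bin 0011001); offset now 7 = byte 0 bit 7; 41 bits remain
Read 2: bits[7:12] width=5 -> value=20 (bin 10100); offset now 12 = byte 1 bit 4; 36 bits remain
Read 3: bits[12:18] width=6 -> value=43 (bin 101011); offset now 18 = byte 2 bit 2; 30 bits remain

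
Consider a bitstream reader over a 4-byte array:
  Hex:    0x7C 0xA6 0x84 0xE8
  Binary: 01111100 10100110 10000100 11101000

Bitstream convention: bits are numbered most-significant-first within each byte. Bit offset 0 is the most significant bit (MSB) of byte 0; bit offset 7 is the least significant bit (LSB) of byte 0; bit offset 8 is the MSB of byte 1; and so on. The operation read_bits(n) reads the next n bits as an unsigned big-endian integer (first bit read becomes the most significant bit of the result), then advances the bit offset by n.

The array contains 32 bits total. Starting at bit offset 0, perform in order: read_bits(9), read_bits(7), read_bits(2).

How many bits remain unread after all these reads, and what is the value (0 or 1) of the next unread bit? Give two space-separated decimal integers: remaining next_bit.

Answer: 14 0

Derivation:
Read 1: bits[0:9] width=9 -> value=249 (bin 011111001); offset now 9 = byte 1 bit 1; 23 bits remain
Read 2: bits[9:16] width=7 -> value=38 (bin 0100110); offset now 16 = byte 2 bit 0; 16 bits remain
Read 3: bits[16:18] width=2 -> value=2 (bin 10); offset now 18 = byte 2 bit 2; 14 bits remain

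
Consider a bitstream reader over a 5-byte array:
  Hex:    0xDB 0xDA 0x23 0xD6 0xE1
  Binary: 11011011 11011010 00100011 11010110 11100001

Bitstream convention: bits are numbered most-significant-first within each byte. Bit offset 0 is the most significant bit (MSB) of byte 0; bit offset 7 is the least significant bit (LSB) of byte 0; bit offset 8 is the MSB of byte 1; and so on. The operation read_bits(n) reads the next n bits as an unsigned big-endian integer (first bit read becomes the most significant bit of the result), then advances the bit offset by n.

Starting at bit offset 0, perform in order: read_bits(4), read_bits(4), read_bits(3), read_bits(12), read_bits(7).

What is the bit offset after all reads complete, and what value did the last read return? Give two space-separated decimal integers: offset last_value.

Answer: 30 117

Derivation:
Read 1: bits[0:4] width=4 -> value=13 (bin 1101); offset now 4 = byte 0 bit 4; 36 bits remain
Read 2: bits[4:8] width=4 -> value=11 (bin 1011); offset now 8 = byte 1 bit 0; 32 bits remain
Read 3: bits[8:11] width=3 -> value=6 (bin 110); offset now 11 = byte 1 bit 3; 29 bits remain
Read 4: bits[11:23] width=12 -> value=3345 (bin 110100010001); offset now 23 = byte 2 bit 7; 17 bits remain
Read 5: bits[23:30] width=7 -> value=117 (bin 1110101); offset now 30 = byte 3 bit 6; 10 bits remain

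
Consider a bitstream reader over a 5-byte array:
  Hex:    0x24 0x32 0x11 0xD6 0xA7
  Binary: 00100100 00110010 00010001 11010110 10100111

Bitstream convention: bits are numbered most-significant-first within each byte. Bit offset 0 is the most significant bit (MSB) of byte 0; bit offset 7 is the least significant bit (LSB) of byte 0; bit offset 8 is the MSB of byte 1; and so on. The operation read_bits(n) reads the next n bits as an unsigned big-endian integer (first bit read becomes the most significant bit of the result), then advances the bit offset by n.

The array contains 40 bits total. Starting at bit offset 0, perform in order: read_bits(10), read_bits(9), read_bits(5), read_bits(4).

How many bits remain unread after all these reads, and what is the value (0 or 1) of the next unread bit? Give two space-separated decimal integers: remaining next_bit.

Read 1: bits[0:10] width=10 -> value=144 (bin 0010010000); offset now 10 = byte 1 bit 2; 30 bits remain
Read 2: bits[10:19] width=9 -> value=400 (bin 110010000); offset now 19 = byte 2 bit 3; 21 bits remain
Read 3: bits[19:24] width=5 -> value=17 (bin 10001); offset now 24 = byte 3 bit 0; 16 bits remain
Read 4: bits[24:28] width=4 -> value=13 (bin 1101); offset now 28 = byte 3 bit 4; 12 bits remain

Answer: 12 0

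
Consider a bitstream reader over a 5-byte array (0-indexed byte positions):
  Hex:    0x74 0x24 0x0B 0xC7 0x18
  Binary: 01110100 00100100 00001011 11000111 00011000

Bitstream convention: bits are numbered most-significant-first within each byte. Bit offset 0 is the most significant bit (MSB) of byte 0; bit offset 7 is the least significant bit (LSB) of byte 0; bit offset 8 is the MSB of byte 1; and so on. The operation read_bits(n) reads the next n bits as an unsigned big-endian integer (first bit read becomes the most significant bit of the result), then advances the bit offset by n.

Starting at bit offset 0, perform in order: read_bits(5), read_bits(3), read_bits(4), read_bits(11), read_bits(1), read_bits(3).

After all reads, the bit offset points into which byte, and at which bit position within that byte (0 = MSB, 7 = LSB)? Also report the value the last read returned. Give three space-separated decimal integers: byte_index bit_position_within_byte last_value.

Answer: 3 3 6

Derivation:
Read 1: bits[0:5] width=5 -> value=14 (bin 01110); offset now 5 = byte 0 bit 5; 35 bits remain
Read 2: bits[5:8] width=3 -> value=4 (bin 100); offset now 8 = byte 1 bit 0; 32 bits remain
Read 3: bits[8:12] width=4 -> value=2 (bin 0010); offset now 12 = byte 1 bit 4; 28 bits remain
Read 4: bits[12:23] width=11 -> value=517 (bin 01000000101); offset now 23 = byte 2 bit 7; 17 bits remain
Read 5: bits[23:24] width=1 -> value=1 (bin 1); offset now 24 = byte 3 bit 0; 16 bits remain
Read 6: bits[24:27] width=3 -> value=6 (bin 110); offset now 27 = byte 3 bit 3; 13 bits remain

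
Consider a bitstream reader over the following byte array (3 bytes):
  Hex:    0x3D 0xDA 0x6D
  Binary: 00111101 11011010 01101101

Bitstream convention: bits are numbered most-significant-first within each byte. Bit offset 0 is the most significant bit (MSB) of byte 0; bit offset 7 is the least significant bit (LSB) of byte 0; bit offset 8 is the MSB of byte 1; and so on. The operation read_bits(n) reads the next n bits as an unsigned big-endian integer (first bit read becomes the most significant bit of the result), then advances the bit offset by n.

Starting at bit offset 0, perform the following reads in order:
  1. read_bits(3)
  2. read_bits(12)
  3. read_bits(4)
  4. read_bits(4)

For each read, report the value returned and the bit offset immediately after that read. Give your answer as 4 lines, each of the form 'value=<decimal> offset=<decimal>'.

Answer: value=1 offset=3
value=3821 offset=15
value=3 offset=19
value=6 offset=23

Derivation:
Read 1: bits[0:3] width=3 -> value=1 (bin 001); offset now 3 = byte 0 bit 3; 21 bits remain
Read 2: bits[3:15] width=12 -> value=3821 (bin 111011101101); offset now 15 = byte 1 bit 7; 9 bits remain
Read 3: bits[15:19] width=4 -> value=3 (bin 0011); offset now 19 = byte 2 bit 3; 5 bits remain
Read 4: bits[19:23] width=4 -> value=6 (bin 0110); offset now 23 = byte 2 bit 7; 1 bits remain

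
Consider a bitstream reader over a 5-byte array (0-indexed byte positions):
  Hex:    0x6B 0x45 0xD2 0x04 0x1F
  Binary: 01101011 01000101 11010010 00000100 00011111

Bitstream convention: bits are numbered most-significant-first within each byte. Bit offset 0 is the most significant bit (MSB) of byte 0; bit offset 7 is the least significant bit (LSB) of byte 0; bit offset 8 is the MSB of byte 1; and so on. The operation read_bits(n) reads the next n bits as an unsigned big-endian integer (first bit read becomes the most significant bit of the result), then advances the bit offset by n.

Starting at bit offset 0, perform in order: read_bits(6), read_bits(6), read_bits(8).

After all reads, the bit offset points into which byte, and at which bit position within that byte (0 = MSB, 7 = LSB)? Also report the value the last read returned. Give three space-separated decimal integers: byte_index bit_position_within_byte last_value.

Answer: 2 4 93

Derivation:
Read 1: bits[0:6] width=6 -> value=26 (bin 011010); offset now 6 = byte 0 bit 6; 34 bits remain
Read 2: bits[6:12] width=6 -> value=52 (bin 110100); offset now 12 = byte 1 bit 4; 28 bits remain
Read 3: bits[12:20] width=8 -> value=93 (bin 01011101); offset now 20 = byte 2 bit 4; 20 bits remain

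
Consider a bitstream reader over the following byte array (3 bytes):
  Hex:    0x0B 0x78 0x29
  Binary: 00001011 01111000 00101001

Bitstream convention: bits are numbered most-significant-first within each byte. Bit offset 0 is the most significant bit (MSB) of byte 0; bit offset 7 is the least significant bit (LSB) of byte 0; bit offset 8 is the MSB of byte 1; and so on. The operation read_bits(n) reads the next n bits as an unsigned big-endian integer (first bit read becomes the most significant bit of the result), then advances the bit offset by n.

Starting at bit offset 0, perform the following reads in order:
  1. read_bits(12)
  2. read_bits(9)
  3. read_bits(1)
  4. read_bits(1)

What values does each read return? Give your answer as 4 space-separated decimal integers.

Answer: 183 261 0 0

Derivation:
Read 1: bits[0:12] width=12 -> value=183 (bin 000010110111); offset now 12 = byte 1 bit 4; 12 bits remain
Read 2: bits[12:21] width=9 -> value=261 (bin 100000101); offset now 21 = byte 2 bit 5; 3 bits remain
Read 3: bits[21:22] width=1 -> value=0 (bin 0); offset now 22 = byte 2 bit 6; 2 bits remain
Read 4: bits[22:23] width=1 -> value=0 (bin 0); offset now 23 = byte 2 bit 7; 1 bits remain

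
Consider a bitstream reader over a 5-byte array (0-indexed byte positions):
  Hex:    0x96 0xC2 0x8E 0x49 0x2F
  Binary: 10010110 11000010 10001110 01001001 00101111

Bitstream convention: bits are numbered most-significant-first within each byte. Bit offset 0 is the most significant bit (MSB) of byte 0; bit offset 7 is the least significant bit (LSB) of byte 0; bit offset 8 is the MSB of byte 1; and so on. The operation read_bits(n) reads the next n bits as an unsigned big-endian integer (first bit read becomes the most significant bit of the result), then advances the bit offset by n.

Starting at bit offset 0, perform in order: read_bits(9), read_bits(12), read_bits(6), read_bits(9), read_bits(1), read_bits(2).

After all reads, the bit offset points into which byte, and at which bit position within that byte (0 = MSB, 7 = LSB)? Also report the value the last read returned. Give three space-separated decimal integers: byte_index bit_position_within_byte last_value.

Read 1: bits[0:9] width=9 -> value=301 (bin 100101101); offset now 9 = byte 1 bit 1; 31 bits remain
Read 2: bits[9:21] width=12 -> value=2129 (bin 100001010001); offset now 21 = byte 2 bit 5; 19 bits remain
Read 3: bits[21:27] width=6 -> value=50 (bin 110010); offset now 27 = byte 3 bit 3; 13 bits remain
Read 4: bits[27:36] width=9 -> value=146 (bin 010010010); offset now 36 = byte 4 bit 4; 4 bits remain
Read 5: bits[36:37] width=1 -> value=1 (bin 1); offset now 37 = byte 4 bit 5; 3 bits remain
Read 6: bits[37:39] width=2 -> value=3 (bin 11); offset now 39 = byte 4 bit 7; 1 bits remain

Answer: 4 7 3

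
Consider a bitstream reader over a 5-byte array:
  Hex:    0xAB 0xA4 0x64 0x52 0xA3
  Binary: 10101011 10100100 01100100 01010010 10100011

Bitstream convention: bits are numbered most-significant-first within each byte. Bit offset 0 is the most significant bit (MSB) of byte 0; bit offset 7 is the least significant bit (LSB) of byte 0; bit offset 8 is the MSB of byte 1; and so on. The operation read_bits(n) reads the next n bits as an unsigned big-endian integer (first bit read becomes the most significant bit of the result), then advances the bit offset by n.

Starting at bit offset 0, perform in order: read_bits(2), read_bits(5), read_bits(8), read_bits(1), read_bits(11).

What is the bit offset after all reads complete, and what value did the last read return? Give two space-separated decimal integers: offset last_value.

Read 1: bits[0:2] width=2 -> value=2 (bin 10); offset now 2 = byte 0 bit 2; 38 bits remain
Read 2: bits[2:7] width=5 -> value=21 (bin 10101); offset now 7 = byte 0 bit 7; 33 bits remain
Read 3: bits[7:15] width=8 -> value=210 (bin 11010010); offset now 15 = byte 1 bit 7; 25 bits remain
Read 4: bits[15:16] width=1 -> value=0 (bin 0); offset now 16 = byte 2 bit 0; 24 bits remain
Read 5: bits[16:27] width=11 -> value=802 (bin 01100100010); offset now 27 = byte 3 bit 3; 13 bits remain

Answer: 27 802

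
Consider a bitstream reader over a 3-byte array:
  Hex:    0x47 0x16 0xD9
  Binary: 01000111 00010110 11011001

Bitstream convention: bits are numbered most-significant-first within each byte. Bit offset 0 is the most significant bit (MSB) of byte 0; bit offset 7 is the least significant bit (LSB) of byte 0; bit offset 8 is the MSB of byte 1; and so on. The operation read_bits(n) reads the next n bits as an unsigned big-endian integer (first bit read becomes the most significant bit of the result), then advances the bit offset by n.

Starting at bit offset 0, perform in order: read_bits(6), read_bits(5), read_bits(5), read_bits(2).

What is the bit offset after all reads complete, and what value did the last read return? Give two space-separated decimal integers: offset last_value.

Answer: 18 3

Derivation:
Read 1: bits[0:6] width=6 -> value=17 (bin 010001); offset now 6 = byte 0 bit 6; 18 bits remain
Read 2: bits[6:11] width=5 -> value=24 (bin 11000); offset now 11 = byte 1 bit 3; 13 bits remain
Read 3: bits[11:16] width=5 -> value=22 (bin 10110); offset now 16 = byte 2 bit 0; 8 bits remain
Read 4: bits[16:18] width=2 -> value=3 (bin 11); offset now 18 = byte 2 bit 2; 6 bits remain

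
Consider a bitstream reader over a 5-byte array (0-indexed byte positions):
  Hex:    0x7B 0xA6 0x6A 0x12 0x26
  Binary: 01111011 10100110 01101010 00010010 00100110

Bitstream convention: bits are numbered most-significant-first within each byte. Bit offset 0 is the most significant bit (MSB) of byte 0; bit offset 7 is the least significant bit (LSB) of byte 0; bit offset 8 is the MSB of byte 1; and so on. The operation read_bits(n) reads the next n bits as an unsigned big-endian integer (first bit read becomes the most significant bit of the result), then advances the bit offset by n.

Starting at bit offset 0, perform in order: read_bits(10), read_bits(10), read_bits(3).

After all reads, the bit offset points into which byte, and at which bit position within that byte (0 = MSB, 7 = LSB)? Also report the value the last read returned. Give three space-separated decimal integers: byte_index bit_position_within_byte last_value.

Read 1: bits[0:10] width=10 -> value=494 (bin 0111101110); offset now 10 = byte 1 bit 2; 30 bits remain
Read 2: bits[10:20] width=10 -> value=614 (bin 1001100110); offset now 20 = byte 2 bit 4; 20 bits remain
Read 3: bits[20:23] width=3 -> value=5 (bin 101); offset now 23 = byte 2 bit 7; 17 bits remain

Answer: 2 7 5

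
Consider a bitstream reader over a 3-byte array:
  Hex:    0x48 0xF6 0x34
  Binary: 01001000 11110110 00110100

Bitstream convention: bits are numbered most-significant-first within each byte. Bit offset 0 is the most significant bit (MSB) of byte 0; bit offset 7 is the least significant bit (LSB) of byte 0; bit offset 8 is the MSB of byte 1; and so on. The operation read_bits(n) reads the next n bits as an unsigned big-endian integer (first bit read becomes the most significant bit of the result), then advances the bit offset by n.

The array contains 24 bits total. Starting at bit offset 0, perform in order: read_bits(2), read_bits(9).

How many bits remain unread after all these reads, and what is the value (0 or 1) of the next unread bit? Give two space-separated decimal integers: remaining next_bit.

Read 1: bits[0:2] width=2 -> value=1 (bin 01); offset now 2 = byte 0 bit 2; 22 bits remain
Read 2: bits[2:11] width=9 -> value=71 (bin 001000111); offset now 11 = byte 1 bit 3; 13 bits remain

Answer: 13 1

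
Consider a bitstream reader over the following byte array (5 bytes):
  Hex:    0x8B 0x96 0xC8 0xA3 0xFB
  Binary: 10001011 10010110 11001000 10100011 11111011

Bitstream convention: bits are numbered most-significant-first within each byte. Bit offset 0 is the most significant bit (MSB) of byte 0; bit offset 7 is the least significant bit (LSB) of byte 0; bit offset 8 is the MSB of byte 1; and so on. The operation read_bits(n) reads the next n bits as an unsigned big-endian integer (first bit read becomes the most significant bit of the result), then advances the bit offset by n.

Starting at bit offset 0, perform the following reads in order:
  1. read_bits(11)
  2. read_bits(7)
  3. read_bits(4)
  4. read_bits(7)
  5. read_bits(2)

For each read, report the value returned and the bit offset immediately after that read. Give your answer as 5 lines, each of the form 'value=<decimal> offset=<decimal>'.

Read 1: bits[0:11] width=11 -> value=1116 (bin 10001011100); offset now 11 = byte 1 bit 3; 29 bits remain
Read 2: bits[11:18] width=7 -> value=91 (bin 1011011); offset now 18 = byte 2 bit 2; 22 bits remain
Read 3: bits[18:22] width=4 -> value=2 (bin 0010); offset now 22 = byte 2 bit 6; 18 bits remain
Read 4: bits[22:29] width=7 -> value=20 (bin 0010100); offset now 29 = byte 3 bit 5; 11 bits remain
Read 5: bits[29:31] width=2 -> value=1 (bin 01); offset now 31 = byte 3 bit 7; 9 bits remain

Answer: value=1116 offset=11
value=91 offset=18
value=2 offset=22
value=20 offset=29
value=1 offset=31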